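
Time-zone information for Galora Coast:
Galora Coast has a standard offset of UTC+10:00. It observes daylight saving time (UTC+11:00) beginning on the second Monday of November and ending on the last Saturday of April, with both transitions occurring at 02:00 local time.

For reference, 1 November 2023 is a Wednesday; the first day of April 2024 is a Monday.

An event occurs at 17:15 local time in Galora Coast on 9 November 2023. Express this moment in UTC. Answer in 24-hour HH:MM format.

1 November 2023 is a Wednesday, so the first Monday is November 6 and the second is November 13.
1 April 2024 is a Monday, so Saturdays fall on 6, 13, 20, 27; the last is April 27.
Daylight saving runs 13 November 2023 – 27 April 2024; 9 November 2023 is outside that window, so Galora Coast is on standard time at UTC+10:00.
17:15 local − 10h = 07:15 UTC.

07:15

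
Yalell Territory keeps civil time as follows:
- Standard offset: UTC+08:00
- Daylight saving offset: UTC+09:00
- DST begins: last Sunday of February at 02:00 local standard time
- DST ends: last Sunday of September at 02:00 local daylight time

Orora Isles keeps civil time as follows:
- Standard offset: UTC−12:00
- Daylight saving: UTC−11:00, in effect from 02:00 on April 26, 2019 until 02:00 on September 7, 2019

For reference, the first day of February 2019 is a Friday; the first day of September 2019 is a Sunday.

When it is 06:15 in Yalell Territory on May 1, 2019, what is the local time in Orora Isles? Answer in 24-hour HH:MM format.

10:15

1 February 2019 is a Friday, so Sundays fall on 3, 10, 17, 24; the last is February 24.
1 September 2019 is a Sunday, so Sundays fall on 1, 8, 15, 22, 29; the last is September 29.
Daylight saving runs 24 February – 29 September; May 1, 2019 is inside that window, so Yalell Territory is at UTC+09:00.
06:15 Yalell Territory − 9h = 21:15 UTC (rolling into the previous day, 30 April 2019).
At the standard offset (UTC−12:00), 21:15 UTC − 12h = 09:15 Orora Isles standard time.
Daylight saving runs 26 April – 7 September; the standard-time date in Orora Isles, April 30, 2019, is inside that window, so Orora Isles is at UTC−11:00.
21:15 UTC − 11h = 10:15 Orora Isles.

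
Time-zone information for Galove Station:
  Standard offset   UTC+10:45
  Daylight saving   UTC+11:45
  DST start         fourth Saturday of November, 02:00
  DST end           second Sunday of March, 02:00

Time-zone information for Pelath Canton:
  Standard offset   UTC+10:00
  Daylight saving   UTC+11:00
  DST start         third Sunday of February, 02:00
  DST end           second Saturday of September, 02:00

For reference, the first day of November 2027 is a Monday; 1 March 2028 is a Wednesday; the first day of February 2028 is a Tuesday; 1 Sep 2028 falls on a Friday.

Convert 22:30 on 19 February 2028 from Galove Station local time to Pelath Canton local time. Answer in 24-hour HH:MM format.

20:45

1 November 2027 is a Monday, so the first Saturday is November 6 and the fourth is November 27.
1 March 2028 is a Wednesday, so the first Sunday is March 5 and the second is March 12.
19 February 2028 lies within the daylight-saving period (27 November 2027 – 12 March 2028), so Galove Station is on daylight time, UTC+11:45.
22:30 Galove Station − 11h45m = 10:45 UTC.
1 February 2028 is a Tuesday, so the first Sunday is February 6 and the third is February 20.
1 September 2028 is a Friday, so the first Saturday is September 2 and the second is September 9.
At the standard offset (UTC+10:00), 10:45 UTC + 10h = 20:45 Pelath Canton standard time.
The standard-time date in Pelath Canton, 19 February 2028, does not fall between 20 February and 9 September, so daylight saving is not in effect and Pelath Canton is at UTC+10:00.
10:45 UTC + 10h = 20:45 Pelath Canton.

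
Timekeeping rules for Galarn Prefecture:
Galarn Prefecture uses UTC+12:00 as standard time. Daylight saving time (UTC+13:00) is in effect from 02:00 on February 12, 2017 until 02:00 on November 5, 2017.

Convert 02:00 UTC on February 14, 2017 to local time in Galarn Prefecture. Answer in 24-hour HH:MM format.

At the standard offset (UTC+12:00), 02:00 UTC + 12h = 14:00 Galarn Prefecture standard time.
The standard-time date in Galarn Prefecture, February 14, 2017, lies within the daylight-saving period (12 February – 5 November), so Galarn Prefecture is on daylight time, UTC+13:00.
02:00 UTC + 13h = 15:00 local.

15:00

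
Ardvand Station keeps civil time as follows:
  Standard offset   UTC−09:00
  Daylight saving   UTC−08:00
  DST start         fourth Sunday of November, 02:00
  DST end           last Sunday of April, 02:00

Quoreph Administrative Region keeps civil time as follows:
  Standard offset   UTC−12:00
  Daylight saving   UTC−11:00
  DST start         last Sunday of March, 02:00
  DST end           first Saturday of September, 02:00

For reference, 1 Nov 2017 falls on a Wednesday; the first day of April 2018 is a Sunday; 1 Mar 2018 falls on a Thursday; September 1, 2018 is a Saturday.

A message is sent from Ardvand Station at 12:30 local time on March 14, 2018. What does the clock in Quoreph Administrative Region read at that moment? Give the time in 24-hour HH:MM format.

1 November 2017 is a Wednesday, so the first Sunday is November 5 and the fourth is November 26.
1 April 2018 is a Sunday, so Sundays fall on 1, 8, 15, 22, 29; the last is April 29.
March 14, 2018 lies within the daylight-saving period (26 November 2017 – 29 April 2018), so Ardvand Station is on daylight time, UTC−08:00.
12:30 Ardvand Station + 8h = 20:30 UTC.
1 March 2018 is a Thursday, so Sundays fall on 4, 11, 18, 25; the last is March 25.
1 September 2018 is a Saturday, so the first Saturday is September 1.
At the standard offset (UTC−12:00), 20:30 UTC − 12h = 08:30 Quoreph Administrative Region standard time.
The standard-time date in Quoreph Administrative Region, March 14, 2018, does not fall between 25 March and 1 September, so daylight saving is not in effect and Quoreph Administrative Region is at UTC−12:00.
20:30 UTC − 12h = 08:30 Quoreph Administrative Region.

08:30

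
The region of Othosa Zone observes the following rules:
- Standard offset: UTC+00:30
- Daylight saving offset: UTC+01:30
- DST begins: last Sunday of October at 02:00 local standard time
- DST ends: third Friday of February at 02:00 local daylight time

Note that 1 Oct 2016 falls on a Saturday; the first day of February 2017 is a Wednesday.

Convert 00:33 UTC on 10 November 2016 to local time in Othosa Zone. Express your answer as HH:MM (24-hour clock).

1 October 2016 is a Saturday, so Sundays fall on 2, 9, 16, 23, 30; the last is October 30.
1 February 2017 is a Wednesday, so the first Friday is February 3 and the third is February 17.
At the standard offset (UTC+00:30), 00:33 UTC + 0h30m = 01:03 Othosa Zone standard time.
The standard-time date in Othosa Zone, 10 November 2016, falls between 30 October 2016 and 17 February 2017, so daylight saving is in effect and Othosa Zone is at UTC+01:30.
00:33 UTC + 1h30m = 02:03 local.

02:03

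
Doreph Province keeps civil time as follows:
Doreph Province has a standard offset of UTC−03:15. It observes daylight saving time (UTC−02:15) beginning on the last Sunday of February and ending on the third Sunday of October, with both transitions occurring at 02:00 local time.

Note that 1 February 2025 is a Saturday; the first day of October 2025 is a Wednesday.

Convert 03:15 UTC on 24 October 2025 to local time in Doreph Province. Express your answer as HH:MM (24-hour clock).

00:00

1 February 2025 is a Saturday, so Sundays fall on 2, 9, 16, 23; the last is February 23.
1 October 2025 is a Wednesday, so the first Sunday is October 5 and the third is October 19.
At the standard offset (UTC−03:15), 03:15 UTC − 3h15m = 00:00 Doreph Province standard time.
The standard-time date in Doreph Province, 24 October 2025, is outside the daylight-saving period (23 February – 19 October), so Doreph Province is on standard time, UTC−03:15.
03:15 UTC − 3h15m = 00:00 local.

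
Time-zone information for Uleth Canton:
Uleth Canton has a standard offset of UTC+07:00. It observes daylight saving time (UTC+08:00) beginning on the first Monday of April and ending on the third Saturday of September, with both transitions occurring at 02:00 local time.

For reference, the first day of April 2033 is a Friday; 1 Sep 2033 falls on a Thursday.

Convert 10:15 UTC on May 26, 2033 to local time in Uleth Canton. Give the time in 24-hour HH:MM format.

1 April 2033 is a Friday, so the first Monday is April 4.
1 September 2033 is a Thursday, so the first Saturday is September 3 and the third is September 17.
At the standard offset (UTC+07:00), 10:15 UTC + 7h = 17:15 Uleth Canton standard time.
The standard-time date in Uleth Canton, May 26, 2033, falls between 4 April and 17 September, so daylight saving is in effect and Uleth Canton is at UTC+08:00.
10:15 UTC + 8h = 18:15 local.

18:15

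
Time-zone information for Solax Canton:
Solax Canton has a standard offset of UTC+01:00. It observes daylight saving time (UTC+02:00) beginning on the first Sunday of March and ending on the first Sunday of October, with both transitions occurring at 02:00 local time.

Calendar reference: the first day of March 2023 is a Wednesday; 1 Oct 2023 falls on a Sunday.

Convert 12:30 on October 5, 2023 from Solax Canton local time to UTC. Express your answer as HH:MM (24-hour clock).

11:30

1 March 2023 is a Wednesday, so the first Sunday is March 5.
1 October 2023 is a Sunday, so the first Sunday is October 1.
October 5, 2023 does not fall between 5 March and 1 October, so daylight saving is not in effect and Solax Canton is at UTC+01:00.
12:30 local − 1h = 11:30 UTC.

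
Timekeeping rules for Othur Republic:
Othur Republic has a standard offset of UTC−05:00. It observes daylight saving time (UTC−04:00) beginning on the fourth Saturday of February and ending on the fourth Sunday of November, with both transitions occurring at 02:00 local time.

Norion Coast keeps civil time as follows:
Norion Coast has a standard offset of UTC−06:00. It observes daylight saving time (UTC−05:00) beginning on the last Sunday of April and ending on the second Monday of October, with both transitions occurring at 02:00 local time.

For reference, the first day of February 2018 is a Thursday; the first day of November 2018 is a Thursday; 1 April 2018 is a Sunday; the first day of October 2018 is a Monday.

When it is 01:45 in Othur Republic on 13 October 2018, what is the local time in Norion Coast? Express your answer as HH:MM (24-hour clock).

23:45

1 February 2018 is a Thursday, so the first Saturday is February 3 and the fourth is February 24.
1 November 2018 is a Thursday, so the first Sunday is November 4 and the fourth is November 25.
13 October 2018 falls between 24 February and 25 November, so daylight saving is in effect and Othur Republic is at UTC−04:00.
01:45 Othur Republic + 4h = 05:45 UTC.
1 April 2018 is a Sunday, so Sundays fall on 1, 8, 15, 22, 29; the last is April 29.
1 October 2018 is a Monday, so the first Monday is October 1 and the second is October 8.
At the standard offset (UTC−06:00), 05:45 UTC − 6h = 23:45 Norion Coast standard time (rolling into the previous day, 12 October 2018).
The standard-time date in Norion Coast, 12 October 2018, is outside the daylight-saving period (29 April – 8 October), so Norion Coast is on standard time, UTC−06:00.
05:45 UTC − 6h = 23:45 Norion Coast (rolling into the previous day, 12 October 2018).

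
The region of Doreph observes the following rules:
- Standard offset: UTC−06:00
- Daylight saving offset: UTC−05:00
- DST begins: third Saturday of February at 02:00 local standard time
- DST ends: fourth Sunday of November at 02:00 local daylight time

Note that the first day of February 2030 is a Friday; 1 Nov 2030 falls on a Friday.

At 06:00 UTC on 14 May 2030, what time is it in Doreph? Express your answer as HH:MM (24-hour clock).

1 February 2030 is a Friday, so the first Saturday is February 2 and the third is February 16.
1 November 2030 is a Friday, so the first Sunday is November 3 and the fourth is November 24.
At the standard offset (UTC−06:00), 06:00 UTC − 6h = 00:00 Doreph standard time.
The standard-time date in Doreph, 14 May 2030, falls between 16 February and 24 November, so daylight saving is in effect and Doreph is at UTC−05:00.
06:00 UTC − 5h = 01:00 local.

01:00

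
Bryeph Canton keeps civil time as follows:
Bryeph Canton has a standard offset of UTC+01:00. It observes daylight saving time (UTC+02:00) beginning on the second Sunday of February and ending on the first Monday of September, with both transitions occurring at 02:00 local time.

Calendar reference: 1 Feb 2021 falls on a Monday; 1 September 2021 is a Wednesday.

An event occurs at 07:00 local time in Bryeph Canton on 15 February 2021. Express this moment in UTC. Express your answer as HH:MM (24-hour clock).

05:00

1 February 2021 is a Monday, so the first Sunday is February 7 and the second is February 14.
1 September 2021 is a Wednesday, so the first Monday is September 6.
15 February 2021 lies within the daylight-saving period (14 February – 6 September), so Bryeph Canton is on daylight time, UTC+02:00.
07:00 local − 2h = 05:00 UTC.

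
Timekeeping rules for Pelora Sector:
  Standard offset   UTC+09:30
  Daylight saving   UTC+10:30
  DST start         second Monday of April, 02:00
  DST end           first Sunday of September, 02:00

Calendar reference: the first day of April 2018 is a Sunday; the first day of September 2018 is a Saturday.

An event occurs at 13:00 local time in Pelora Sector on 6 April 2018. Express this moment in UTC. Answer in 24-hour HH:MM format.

03:30

1 April 2018 is a Sunday, so the first Monday is April 2 and the second is April 9.
1 September 2018 is a Saturday, so the first Sunday is September 2.
Daylight saving runs 9 April – 2 September; 6 April 2018 is outside that window, so Pelora Sector is on standard time at UTC+09:30.
13:00 local − 9h30m = 03:30 UTC.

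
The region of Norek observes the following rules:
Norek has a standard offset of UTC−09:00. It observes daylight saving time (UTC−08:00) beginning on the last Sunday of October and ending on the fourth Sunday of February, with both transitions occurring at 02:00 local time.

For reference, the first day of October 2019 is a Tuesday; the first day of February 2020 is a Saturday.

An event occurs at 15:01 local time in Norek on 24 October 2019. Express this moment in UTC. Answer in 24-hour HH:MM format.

1 October 2019 is a Tuesday, so Sundays fall on 6, 13, 20, 27; the last is October 27.
1 February 2020 is a Saturday, so the first Sunday is February 2 and the fourth is February 23.
Daylight saving runs 27 October 2019 – 23 February 2020; 24 October 2019 is outside that window, so Norek is on standard time at UTC−09:00.
15:01 local + 9h = 00:01 UTC (rolling into the next day, 25 October 2019).

00:01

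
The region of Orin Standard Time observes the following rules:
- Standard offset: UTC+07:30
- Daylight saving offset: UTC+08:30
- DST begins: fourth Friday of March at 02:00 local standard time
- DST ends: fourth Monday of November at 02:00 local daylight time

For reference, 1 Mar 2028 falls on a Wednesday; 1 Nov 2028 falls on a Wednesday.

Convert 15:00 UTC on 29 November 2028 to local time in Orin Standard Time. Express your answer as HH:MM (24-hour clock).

22:30

1 March 2028 is a Wednesday, so the first Friday is March 3 and the fourth is March 24.
1 November 2028 is a Wednesday, so the first Monday is November 6 and the fourth is November 27.
At the standard offset (UTC+07:30), 15:00 UTC + 7h30m = 22:30 Orin Standard Time standard time.
The standard-time date in Orin Standard Time, 29 November 2028, is outside the daylight-saving period (24 March – 27 November), so Orin Standard Time is on standard time, UTC+07:30.
15:00 UTC + 7h30m = 22:30 local.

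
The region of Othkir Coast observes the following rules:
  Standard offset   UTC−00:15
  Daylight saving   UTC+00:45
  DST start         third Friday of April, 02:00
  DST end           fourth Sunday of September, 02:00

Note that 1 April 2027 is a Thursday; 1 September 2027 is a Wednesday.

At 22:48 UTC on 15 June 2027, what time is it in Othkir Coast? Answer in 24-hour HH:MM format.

23:33

1 April 2027 is a Thursday, so the first Friday is April 2 and the third is April 16.
1 September 2027 is a Wednesday, so the first Sunday is September 5 and the fourth is September 26.
At the standard offset (UTC−00:15), 22:48 UTC − 0h15m = 22:33 Othkir Coast standard time.
The standard-time date in Othkir Coast, 15 June 2027, lies within the daylight-saving period (16 April – 26 September), so Othkir Coast is on daylight time, UTC+00:45.
22:48 UTC + 0h45m = 23:33 local.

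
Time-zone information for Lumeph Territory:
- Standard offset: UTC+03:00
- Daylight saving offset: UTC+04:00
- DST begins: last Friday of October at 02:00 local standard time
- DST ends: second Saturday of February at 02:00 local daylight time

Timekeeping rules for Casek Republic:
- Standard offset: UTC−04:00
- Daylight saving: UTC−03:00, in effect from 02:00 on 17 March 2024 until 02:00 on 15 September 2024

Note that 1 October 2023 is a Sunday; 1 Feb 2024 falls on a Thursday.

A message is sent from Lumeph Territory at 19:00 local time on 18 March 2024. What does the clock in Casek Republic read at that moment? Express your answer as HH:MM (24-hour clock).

1 October 2023 is a Sunday, so Fridays fall on 6, 13, 20, 27; the last is October 27.
1 February 2024 is a Thursday, so the first Saturday is February 3 and the second is February 10.
18 March 2024 is outside the daylight-saving period (27 October 2023 – 10 February 2024), so Lumeph Territory is on standard time, UTC+03:00.
19:00 Lumeph Territory − 3h = 16:00 UTC.
At the standard offset (UTC−04:00), 16:00 UTC − 4h = 12:00 Casek Republic standard time.
The standard-time date in Casek Republic, 18 March 2024, falls between 17 March and 15 September, so daylight saving is in effect and Casek Republic is at UTC−03:00.
16:00 UTC − 3h = 13:00 Casek Republic.

13:00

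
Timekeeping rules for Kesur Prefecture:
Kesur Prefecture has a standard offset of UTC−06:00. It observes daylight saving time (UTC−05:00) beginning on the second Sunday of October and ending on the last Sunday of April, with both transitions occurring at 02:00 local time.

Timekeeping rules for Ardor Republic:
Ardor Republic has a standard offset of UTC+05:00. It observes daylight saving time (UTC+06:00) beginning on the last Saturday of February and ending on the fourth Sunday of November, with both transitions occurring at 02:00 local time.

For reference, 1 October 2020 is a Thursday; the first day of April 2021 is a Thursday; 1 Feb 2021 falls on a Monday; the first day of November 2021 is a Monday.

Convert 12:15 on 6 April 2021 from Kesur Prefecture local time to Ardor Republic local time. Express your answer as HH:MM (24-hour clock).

23:15

1 October 2020 is a Thursday, so the first Sunday is October 4 and the second is October 11.
1 April 2021 is a Thursday, so Sundays fall on 4, 11, 18, 25; the last is April 25.
6 April 2021 falls between 11 October 2020 and 25 April 2021, so daylight saving is in effect and Kesur Prefecture is at UTC−05:00.
12:15 Kesur Prefecture + 5h = 17:15 UTC.
1 February 2021 is a Monday, so Saturdays fall on 6, 13, 20, 27; the last is February 27.
1 November 2021 is a Monday, so the first Sunday is November 7 and the fourth is November 28.
At the standard offset (UTC+05:00), 17:15 UTC + 5h = 22:15 Ardor Republic standard time.
The standard-time date in Ardor Republic, 6 April 2021, lies within the daylight-saving period (27 February – 28 November), so Ardor Republic is on daylight time, UTC+06:00.
17:15 UTC + 6h = 23:15 Ardor Republic.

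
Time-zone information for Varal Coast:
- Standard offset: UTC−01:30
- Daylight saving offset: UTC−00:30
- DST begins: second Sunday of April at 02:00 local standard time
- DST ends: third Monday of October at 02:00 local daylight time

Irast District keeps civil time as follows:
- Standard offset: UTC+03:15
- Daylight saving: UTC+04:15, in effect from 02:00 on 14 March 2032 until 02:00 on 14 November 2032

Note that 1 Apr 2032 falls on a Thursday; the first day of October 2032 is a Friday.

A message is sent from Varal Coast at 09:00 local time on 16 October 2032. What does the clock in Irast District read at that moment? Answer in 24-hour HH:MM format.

1 April 2032 is a Thursday, so the first Sunday is April 4 and the second is April 11.
1 October 2032 is a Friday, so the first Monday is October 4 and the third is October 18.
Daylight saving runs 11 April – 18 October; 16 October 2032 is inside that window, so Varal Coast is at UTC−00:30.
09:00 Varal Coast + 0h30m = 09:30 UTC.
At the standard offset (UTC+03:15), 09:30 UTC + 3h15m = 12:45 Irast District standard time.
The standard-time date in Irast District, 16 October 2032, falls between 14 March and 14 November, so daylight saving is in effect and Irast District is at UTC+04:15.
09:30 UTC + 4h15m = 13:45 Irast District.

13:45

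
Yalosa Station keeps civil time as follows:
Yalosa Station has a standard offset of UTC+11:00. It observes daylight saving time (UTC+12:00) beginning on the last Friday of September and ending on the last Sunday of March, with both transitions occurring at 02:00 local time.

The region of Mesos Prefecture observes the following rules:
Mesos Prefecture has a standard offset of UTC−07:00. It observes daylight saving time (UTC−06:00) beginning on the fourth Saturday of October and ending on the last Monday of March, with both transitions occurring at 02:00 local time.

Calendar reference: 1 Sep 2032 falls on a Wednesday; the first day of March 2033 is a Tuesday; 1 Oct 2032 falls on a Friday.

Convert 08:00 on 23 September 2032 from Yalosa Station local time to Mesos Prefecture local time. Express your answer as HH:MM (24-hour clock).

14:00

1 September 2032 is a Wednesday, so Fridays fall on 3, 10, 17, 24; the last is September 24.
1 March 2033 is a Tuesday, so Sundays fall on 6, 13, 20, 27; the last is March 27.
23 September 2032 is outside the daylight-saving period (24 September 2032 – 27 March 2033), so Yalosa Station is on standard time, UTC+11:00.
08:00 Yalosa Station − 11h = 21:00 UTC (rolling into the previous day, 22 September 2032).
1 October 2032 is a Friday, so the first Saturday is October 2 and the fourth is October 23.
1 March 2033 is a Tuesday, so Mondays fall on 7, 14, 21, 28; the last is March 28.
At the standard offset (UTC−07:00), 21:00 UTC − 7h = 14:00 Mesos Prefecture standard time.
The standard-time date in Mesos Prefecture, 22 September 2032, is outside the daylight-saving period (23 October 2032 – 28 March 2033), so Mesos Prefecture is on standard time, UTC−07:00.
21:00 UTC − 7h = 14:00 Mesos Prefecture.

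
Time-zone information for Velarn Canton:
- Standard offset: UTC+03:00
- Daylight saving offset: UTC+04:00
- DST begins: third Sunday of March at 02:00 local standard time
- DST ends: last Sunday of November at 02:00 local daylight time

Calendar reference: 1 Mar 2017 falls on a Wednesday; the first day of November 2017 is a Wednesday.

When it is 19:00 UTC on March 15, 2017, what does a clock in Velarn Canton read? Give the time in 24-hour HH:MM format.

22:00

1 March 2017 is a Wednesday, so the first Sunday is March 5 and the third is March 19.
1 November 2017 is a Wednesday, so Sundays fall on 5, 12, 19, 26; the last is November 26.
At the standard offset (UTC+03:00), 19:00 UTC + 3h = 22:00 Velarn Canton standard time.
The standard-time date in Velarn Canton, March 15, 2017, does not fall between 19 March and 26 November, so daylight saving is not in effect and Velarn Canton is at UTC+03:00.
19:00 UTC + 3h = 22:00 local.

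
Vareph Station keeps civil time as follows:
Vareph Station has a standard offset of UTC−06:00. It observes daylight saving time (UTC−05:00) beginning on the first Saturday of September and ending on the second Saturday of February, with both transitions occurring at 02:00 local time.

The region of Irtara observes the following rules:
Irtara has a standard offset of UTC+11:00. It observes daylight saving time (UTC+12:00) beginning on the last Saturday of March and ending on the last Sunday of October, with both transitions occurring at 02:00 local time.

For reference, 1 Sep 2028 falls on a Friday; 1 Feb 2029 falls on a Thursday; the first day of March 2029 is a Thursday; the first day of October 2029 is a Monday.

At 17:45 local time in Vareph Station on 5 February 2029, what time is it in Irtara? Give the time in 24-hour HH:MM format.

09:45

1 September 2028 is a Friday, so the first Saturday is September 2.
1 February 2029 is a Thursday, so the first Saturday is February 3 and the second is February 10.
5 February 2029 lies within the daylight-saving period (2 September 2028 – 10 February 2029), so Vareph Station is on daylight time, UTC−05:00.
17:45 Vareph Station + 5h = 22:45 UTC.
1 March 2029 is a Thursday, so Saturdays fall on 3, 10, 17, 24, 31; the last is March 31.
1 October 2029 is a Monday, so Sundays fall on 7, 14, 21, 28; the last is October 28.
At the standard offset (UTC+11:00), 22:45 UTC + 11h = 09:45 Irtara standard time (rolling into the next day, 6 February 2029).
The standard-time date in Irtara, 6 February 2029, does not fall between 31 March and 28 October, so daylight saving is not in effect and Irtara is at UTC+11:00.
22:45 UTC + 11h = 09:45 Irtara (rolling into the next day, 6 February 2029).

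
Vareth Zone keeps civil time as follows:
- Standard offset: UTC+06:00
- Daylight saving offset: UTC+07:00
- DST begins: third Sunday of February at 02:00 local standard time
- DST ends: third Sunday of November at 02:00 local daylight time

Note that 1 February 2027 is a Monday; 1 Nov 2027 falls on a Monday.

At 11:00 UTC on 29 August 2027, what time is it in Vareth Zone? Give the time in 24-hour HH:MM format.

1 February 2027 is a Monday, so the first Sunday is February 7 and the third is February 21.
1 November 2027 is a Monday, so the first Sunday is November 7 and the third is November 21.
At the standard offset (UTC+06:00), 11:00 UTC + 6h = 17:00 Vareth Zone standard time.
The standard-time date in Vareth Zone, 29 August 2027, lies within the daylight-saving period (21 February – 21 November), so Vareth Zone is on daylight time, UTC+07:00.
11:00 UTC + 7h = 18:00 local.

18:00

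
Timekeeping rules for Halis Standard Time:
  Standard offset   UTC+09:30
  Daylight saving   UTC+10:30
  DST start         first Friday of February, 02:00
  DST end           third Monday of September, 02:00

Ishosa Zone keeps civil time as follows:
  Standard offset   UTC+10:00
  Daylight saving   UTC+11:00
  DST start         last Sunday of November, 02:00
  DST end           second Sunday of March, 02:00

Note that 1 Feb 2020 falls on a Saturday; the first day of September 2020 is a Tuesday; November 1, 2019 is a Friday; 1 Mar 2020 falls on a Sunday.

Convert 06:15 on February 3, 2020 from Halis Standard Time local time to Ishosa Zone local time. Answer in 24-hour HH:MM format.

07:45

1 February 2020 is a Saturday, so the first Friday is February 7.
1 September 2020 is a Tuesday, so the first Monday is September 7 and the third is September 21.
Daylight saving runs 7 February – 21 September; February 3, 2020 is outside that window, so Halis Standard Time is on standard time at UTC+09:30.
06:15 Halis Standard Time − 9h30m = 20:45 UTC (rolling into the previous day, 2 February 2020).
1 November 2019 is a Friday, so Sundays fall on 3, 10, 17, 24; the last is November 24.
1 March 2020 is a Sunday, so the first Sunday is March 1 and the second is March 8.
At the standard offset (UTC+10:00), 20:45 UTC + 10h = 06:45 Ishosa Zone standard time (rolling into the next day, 3 February 2020).
The standard-time date in Ishosa Zone, February 3, 2020, lies within the daylight-saving period (24 November 2019 – 8 March 2020), so Ishosa Zone is on daylight time, UTC+11:00.
20:45 UTC + 11h = 07:45 Ishosa Zone (rolling into the next day, 3 February 2020).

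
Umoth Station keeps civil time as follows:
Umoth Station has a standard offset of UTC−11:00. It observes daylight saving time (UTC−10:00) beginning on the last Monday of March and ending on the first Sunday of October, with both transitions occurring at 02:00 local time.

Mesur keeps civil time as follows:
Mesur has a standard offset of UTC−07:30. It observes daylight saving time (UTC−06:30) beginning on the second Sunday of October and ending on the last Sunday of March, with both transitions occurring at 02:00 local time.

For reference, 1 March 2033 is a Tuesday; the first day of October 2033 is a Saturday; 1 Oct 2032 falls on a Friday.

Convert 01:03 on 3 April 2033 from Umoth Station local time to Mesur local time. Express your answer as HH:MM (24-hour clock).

03:33

1 March 2033 is a Tuesday, so Mondays fall on 7, 14, 21, 28; the last is March 28.
1 October 2033 is a Saturday, so the first Sunday is October 2.
Daylight saving runs 28 March – 2 October; 3 April 2033 is inside that window, so Umoth Station is at UTC−10:00.
01:03 Umoth Station + 10h = 11:03 UTC.
1 October 2032 is a Friday, so the first Sunday is October 3 and the second is October 10.
1 March 2033 is a Tuesday, so Sundays fall on 6, 13, 20, 27; the last is March 27.
At the standard offset (UTC−07:30), 11:03 UTC − 7h30m = 03:33 Mesur standard time.
The standard-time date in Mesur, 3 April 2033, is outside the daylight-saving period (10 October 2032 – 27 March 2033), so Mesur is on standard time, UTC−07:30.
11:03 UTC − 7h30m = 03:33 Mesur.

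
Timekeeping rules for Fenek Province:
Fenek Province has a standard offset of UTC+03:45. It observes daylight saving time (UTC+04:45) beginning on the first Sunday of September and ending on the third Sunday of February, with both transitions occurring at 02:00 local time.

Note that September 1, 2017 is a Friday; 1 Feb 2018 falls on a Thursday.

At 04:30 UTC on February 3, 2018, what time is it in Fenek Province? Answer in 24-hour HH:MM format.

09:15

1 September 2017 is a Friday, so the first Sunday is September 3.
1 February 2018 is a Thursday, so the first Sunday is February 4 and the third is February 18.
At the standard offset (UTC+03:45), 04:30 UTC + 3h45m = 08:15 Fenek Province standard time.
The standard-time date in Fenek Province, February 3, 2018, falls between 3 September 2017 and 18 February 2018, so daylight saving is in effect and Fenek Province is at UTC+04:45.
04:30 UTC + 4h45m = 09:15 local.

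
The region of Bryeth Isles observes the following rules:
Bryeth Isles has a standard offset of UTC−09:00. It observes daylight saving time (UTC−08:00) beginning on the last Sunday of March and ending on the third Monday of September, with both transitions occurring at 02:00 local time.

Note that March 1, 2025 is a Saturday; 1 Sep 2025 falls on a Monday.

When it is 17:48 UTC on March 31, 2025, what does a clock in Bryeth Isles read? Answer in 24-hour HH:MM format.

09:48

1 March 2025 is a Saturday, so Sundays fall on 2, 9, 16, 23, 30; the last is March 30.
1 September 2025 is a Monday, so the first Monday is September 1 and the third is September 15.
At the standard offset (UTC−09:00), 17:48 UTC − 9h = 08:48 Bryeth Isles standard time.
Daylight saving runs 30 March – 15 September; the standard-time date in Bryeth Isles, March 31, 2025, is inside that window, so Bryeth Isles is at UTC−08:00.
17:48 UTC − 8h = 09:48 local.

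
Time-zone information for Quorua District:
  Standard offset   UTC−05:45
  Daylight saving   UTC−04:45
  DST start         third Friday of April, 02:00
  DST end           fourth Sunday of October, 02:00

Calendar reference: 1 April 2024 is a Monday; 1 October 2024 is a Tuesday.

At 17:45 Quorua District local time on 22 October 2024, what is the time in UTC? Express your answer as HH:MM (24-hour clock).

22:30

1 April 2024 is a Monday, so the first Friday is April 5 and the third is April 19.
1 October 2024 is a Tuesday, so the first Sunday is October 6 and the fourth is October 27.
22 October 2024 falls between 19 April and 27 October, so daylight saving is in effect and Quorua District is at UTC−04:45.
17:45 local + 4h45m = 22:30 UTC.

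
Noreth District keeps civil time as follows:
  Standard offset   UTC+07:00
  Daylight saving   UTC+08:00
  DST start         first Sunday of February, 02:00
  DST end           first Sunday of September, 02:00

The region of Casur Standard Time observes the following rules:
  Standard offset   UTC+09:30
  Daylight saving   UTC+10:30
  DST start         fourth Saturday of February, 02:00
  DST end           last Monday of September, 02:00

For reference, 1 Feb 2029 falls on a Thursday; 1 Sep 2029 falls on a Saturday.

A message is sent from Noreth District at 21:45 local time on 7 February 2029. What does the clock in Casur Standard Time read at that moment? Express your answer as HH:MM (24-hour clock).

23:15

1 February 2029 is a Thursday, so the first Sunday is February 4.
1 September 2029 is a Saturday, so the first Sunday is September 2.
Daylight saving runs 4 February – 2 September; 7 February 2029 is inside that window, so Noreth District is at UTC+08:00.
21:45 Noreth District − 8h = 13:45 UTC.
1 February 2029 is a Thursday, so the first Saturday is February 3 and the fourth is February 24.
1 September 2029 is a Saturday, so Mondays fall on 3, 10, 17, 24; the last is September 24.
At the standard offset (UTC+09:30), 13:45 UTC + 9h30m = 23:15 Casur Standard Time standard time.
The standard-time date in Casur Standard Time, 7 February 2029, does not fall between 24 February and 24 September, so daylight saving is not in effect and Casur Standard Time is at UTC+09:30.
13:45 UTC + 9h30m = 23:15 Casur Standard Time.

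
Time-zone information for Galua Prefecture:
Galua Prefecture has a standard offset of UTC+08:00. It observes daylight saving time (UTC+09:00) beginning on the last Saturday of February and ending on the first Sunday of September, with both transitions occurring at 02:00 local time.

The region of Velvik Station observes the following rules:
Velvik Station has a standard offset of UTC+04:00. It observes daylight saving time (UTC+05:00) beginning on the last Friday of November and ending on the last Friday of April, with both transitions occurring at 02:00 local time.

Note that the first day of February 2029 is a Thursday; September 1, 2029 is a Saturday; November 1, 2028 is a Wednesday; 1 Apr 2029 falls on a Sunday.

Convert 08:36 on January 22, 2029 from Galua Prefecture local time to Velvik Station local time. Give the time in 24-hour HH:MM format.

1 February 2029 is a Thursday, so Saturdays fall on 3, 10, 17, 24; the last is February 24.
1 September 2029 is a Saturday, so the first Sunday is September 2.
January 22, 2029 is outside the daylight-saving period (24 February – 2 September), so Galua Prefecture is on standard time, UTC+08:00.
08:36 Galua Prefecture − 8h = 00:36 UTC.
1 November 2028 is a Wednesday, so Fridays fall on 3, 10, 17, 24; the last is November 24.
1 April 2029 is a Sunday, so Fridays fall on 6, 13, 20, 27; the last is April 27.
At the standard offset (UTC+04:00), 00:36 UTC + 4h = 04:36 Velvik Station standard time.
Daylight saving runs 24 November 2028 – 27 April 2029; the standard-time date in Velvik Station, January 22, 2029, is inside that window, so Velvik Station is at UTC+05:00.
00:36 UTC + 5h = 05:36 Velvik Station.

05:36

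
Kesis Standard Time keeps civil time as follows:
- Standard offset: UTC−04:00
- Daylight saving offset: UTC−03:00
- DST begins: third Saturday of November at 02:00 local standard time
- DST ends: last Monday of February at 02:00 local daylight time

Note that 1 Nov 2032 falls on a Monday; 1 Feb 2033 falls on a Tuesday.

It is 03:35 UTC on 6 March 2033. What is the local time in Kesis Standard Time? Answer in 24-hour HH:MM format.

23:35

1 November 2032 is a Monday, so the first Saturday is November 6 and the third is November 20.
1 February 2033 is a Tuesday, so Mondays fall on 7, 14, 21, 28; the last is February 28.
At the standard offset (UTC−04:00), 03:35 UTC − 4h = 23:35 Kesis Standard Time standard time (rolling into the previous day, 5 March 2033).
Daylight saving runs 20 November 2032 – 28 February 2033; the standard-time date in Kesis Standard Time, 5 March 2033, is outside that window, so Kesis Standard Time is on standard time at UTC−04:00.
03:35 UTC − 4h = 23:35 local (rolling into the previous day, 5 March 2033).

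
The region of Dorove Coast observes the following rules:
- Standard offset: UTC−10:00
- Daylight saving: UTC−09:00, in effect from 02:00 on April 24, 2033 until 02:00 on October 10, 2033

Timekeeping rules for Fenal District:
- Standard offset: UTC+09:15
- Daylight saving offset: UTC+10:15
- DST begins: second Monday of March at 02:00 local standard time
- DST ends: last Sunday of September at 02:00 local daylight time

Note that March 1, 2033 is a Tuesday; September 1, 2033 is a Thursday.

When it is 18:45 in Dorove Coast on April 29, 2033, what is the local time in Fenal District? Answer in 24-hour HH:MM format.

14:00

April 29, 2033 lies within the daylight-saving period (24 April – 10 October), so Dorove Coast is on daylight time, UTC−09:00.
18:45 Dorove Coast + 9h = 03:45 UTC (rolling into the next day, 30 April 2033).
1 March 2033 is a Tuesday, so the first Monday is March 7 and the second is March 14.
1 September 2033 is a Thursday, so Sundays fall on 4, 11, 18, 25; the last is September 25.
At the standard offset (UTC+09:15), 03:45 UTC + 9h15m = 13:00 Fenal District standard time.
The standard-time date in Fenal District, April 30, 2033, lies within the daylight-saving period (14 March – 25 September), so Fenal District is on daylight time, UTC+10:15.
03:45 UTC + 10h15m = 14:00 Fenal District.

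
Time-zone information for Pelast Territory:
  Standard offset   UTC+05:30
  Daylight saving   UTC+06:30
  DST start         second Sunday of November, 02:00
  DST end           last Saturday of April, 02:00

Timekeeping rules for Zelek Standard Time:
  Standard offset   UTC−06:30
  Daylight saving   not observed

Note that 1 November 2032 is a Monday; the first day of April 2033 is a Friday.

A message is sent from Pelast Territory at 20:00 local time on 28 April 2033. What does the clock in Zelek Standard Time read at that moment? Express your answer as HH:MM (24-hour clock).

07:00

1 November 2032 is a Monday, so the first Sunday is November 7 and the second is November 14.
1 April 2033 is a Friday, so Saturdays fall on 2, 9, 16, 23, 30; the last is April 30.
28 April 2033 falls between 14 November 2032 and 30 April 2033, so daylight saving is in effect and Pelast Territory is at UTC+06:30.
20:00 Pelast Territory − 6h30m = 13:30 UTC.
Zelek Standard Time has no daylight saving, so its offset is UTC−06:30 year-round.
13:30 UTC − 6h30m = 07:00 Zelek Standard Time.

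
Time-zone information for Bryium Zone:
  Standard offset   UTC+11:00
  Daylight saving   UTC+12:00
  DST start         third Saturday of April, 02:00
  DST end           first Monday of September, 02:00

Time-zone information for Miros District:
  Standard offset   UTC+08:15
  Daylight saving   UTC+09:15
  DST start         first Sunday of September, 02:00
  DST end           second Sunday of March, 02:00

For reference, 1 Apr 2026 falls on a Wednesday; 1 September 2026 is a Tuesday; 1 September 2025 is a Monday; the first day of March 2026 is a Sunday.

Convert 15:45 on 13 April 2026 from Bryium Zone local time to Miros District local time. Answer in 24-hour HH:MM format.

13:00

1 April 2026 is a Wednesday, so the first Saturday is April 4 and the third is April 18.
1 September 2026 is a Tuesday, so the first Monday is September 7.
13 April 2026 does not fall between 18 April and 7 September, so daylight saving is not in effect and Bryium Zone is at UTC+11:00.
15:45 Bryium Zone − 11h = 04:45 UTC.
1 September 2025 is a Monday, so the first Sunday is September 7.
1 March 2026 is a Sunday, so the first Sunday is March 1 and the second is March 8.
At the standard offset (UTC+08:15), 04:45 UTC + 8h15m = 13:00 Miros District standard time.
Daylight saving runs 7 September 2025 – 8 March 2026; the standard-time date in Miros District, 13 April 2026, is outside that window, so Miros District is on standard time at UTC+08:15.
04:45 UTC + 8h15m = 13:00 Miros District.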